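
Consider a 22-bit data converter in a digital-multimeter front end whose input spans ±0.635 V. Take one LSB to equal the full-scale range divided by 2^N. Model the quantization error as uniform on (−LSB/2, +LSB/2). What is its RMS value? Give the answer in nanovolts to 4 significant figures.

87.41 nV

Full-scale range = 0.635 V − (-0.635 V) = 1.27 V.
LSB = 1.27 V ÷ 2^22 = 1.27/4194304 V = 302.792 nV.
V_rms = LSB/√12 = 302.792 nV / √12 = 87.41 nV.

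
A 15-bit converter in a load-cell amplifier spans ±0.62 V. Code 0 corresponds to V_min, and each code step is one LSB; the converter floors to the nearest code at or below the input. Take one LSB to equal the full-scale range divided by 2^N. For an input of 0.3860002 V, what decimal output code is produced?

26584

Full-scale range = 0.62 V − (-0.62 V) = 1.24 V. LSB = 1.24 V / 2^15 ≈ 37.84 µV.
code = ⌊(V_in − V_min)/LSB⌋ = ⌊(V_in − V_min) × 2^15 / range⌋
     = ⌊(0.3860002 − (-0.62)) × 32768 / 1.24⌋ = ⌊1.0060002 × 32768/1.24⌋
     = ⌊26584.367⌋ = 26584.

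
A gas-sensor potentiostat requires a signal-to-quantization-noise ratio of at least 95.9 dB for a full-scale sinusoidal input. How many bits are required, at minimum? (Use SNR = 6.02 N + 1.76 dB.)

Required N = ⌈(95.9 − 1.76)/6.02⌉ = ⌈15.638⌉ = 16.

16 bits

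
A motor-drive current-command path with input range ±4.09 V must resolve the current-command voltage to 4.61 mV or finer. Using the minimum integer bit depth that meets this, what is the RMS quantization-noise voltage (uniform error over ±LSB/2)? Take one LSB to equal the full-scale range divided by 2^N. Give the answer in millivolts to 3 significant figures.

The full-scale span is 4.09 − (-4.09) = 8.18 V.
Levels needed ≥ 8.18/4.61 mV = 1774. 2^11 = 2048 suffices, so N_min = 11.
Step size = 8.18/2048 V = 3.9941 mV.
V_rms = LSB/√12 = 1.15 mV.

1.15 mV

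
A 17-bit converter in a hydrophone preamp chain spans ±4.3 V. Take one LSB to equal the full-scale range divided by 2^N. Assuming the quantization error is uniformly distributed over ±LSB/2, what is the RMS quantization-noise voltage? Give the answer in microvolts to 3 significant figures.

18.9 µV

Full-scale range = 4.3 V − (-4.3 V) = 8.6 V.
LSB = 8.6 V ÷ 2^17 = 8.6/131072 V = 65.613 µV.
RMS of a uniform error over width LSB is LSB/√12 = 18.9 µV.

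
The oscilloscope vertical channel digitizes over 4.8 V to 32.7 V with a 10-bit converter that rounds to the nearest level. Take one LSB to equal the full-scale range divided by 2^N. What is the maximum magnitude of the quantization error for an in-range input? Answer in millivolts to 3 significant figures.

13.6 mV

Range = 32.7 − (4.8) = 27.9 V.
Step size = 27.9/1024 V = 27.246 mV.
A rounding quantizer has |error| ≤ LSB/2 = 13.6 mV.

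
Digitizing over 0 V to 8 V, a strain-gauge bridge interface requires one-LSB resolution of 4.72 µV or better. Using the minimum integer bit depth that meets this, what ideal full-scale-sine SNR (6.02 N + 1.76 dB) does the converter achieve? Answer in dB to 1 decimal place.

128.2 dB

Range is 8 V.
Need 2^N ≥ 8 V / 4.72 µV = 1.695e6 → N_min = 21.
SNR = 6.02 × 21 + 1.76 = 128.18 dB.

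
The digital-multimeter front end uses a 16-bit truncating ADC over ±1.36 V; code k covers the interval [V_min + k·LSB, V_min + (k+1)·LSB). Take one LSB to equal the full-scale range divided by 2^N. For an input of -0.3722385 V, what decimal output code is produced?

Span: 1.36 V − (-1.36 V) = 2.72 V. LSB = 2.72 V / 2^16 ≈ 41.50 µV.
(V_in − V_min) × 2^16/range = (-0.3722385 − (-1.36)) × 65536/2.72 = 23799.242.
Floor → code = 23799.

23799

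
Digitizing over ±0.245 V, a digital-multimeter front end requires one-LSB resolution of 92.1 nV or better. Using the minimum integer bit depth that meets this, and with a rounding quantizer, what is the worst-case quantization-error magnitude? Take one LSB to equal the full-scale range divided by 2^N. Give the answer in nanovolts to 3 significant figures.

Span: 0.245 V − (-0.245 V) = 0.49 V.
0.49 V / 92.1 nV = 5.320e6. Since 2^22 = 4194304 and 2^23 = 8388608, N = 23.
One LSB is 0.49 V / 8388608 = 58.413 nV.
Half an LSB is 29.2 nV.

29.2 nV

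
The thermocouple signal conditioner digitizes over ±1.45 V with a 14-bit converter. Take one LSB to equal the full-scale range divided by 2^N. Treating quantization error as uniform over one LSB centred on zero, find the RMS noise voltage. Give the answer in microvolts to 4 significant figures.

Span: 1.45 V − (-1.45 V) = 2.9 V.
One LSB is 2.9 V / 16384 = 177.002 µV.
For a uniform distribution on [−LSB/2, +LSB/2], V_rms = LSB/√12 = 177.002 µV/3.4641 = 51.10 µV.

51.10 µV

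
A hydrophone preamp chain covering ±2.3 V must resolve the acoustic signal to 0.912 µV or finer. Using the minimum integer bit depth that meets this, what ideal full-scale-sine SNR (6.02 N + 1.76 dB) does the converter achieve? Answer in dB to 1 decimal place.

Span: 2.3 V − (-2.3 V) = 4.6 V.
Required number of levels: 4.6/0.912 µV = 5.0439e6; smallest N with 2^N ≥ that is 23.
Ideal SNR at N = 23: 6.02·23 + 1.76 = 140.2 dB.

140.2 dB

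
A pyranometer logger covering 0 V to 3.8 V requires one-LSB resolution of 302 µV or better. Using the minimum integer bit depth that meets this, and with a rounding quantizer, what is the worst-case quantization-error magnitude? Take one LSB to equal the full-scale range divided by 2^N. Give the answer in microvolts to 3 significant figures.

V_FS = 3.8 V.
Need 2^N ≥ 3.8 V / 302 µV = 12580 → N_min = 14.
Step size = 3.8/16384 V = 231.93 µV.
|e|_max = LSB/2 = 116 µV.

116 µV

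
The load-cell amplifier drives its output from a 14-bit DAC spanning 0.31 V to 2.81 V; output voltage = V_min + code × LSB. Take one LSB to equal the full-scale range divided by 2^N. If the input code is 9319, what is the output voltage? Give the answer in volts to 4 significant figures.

1.732 V

Range = 2.81 − (0.31) = 2.5 V. LSB = 2.5 V / 2^14.
V_out = 0.31 + 9319 × (2.5/16384) V
      = 0.31 + 1.42197 = 1.73197 V.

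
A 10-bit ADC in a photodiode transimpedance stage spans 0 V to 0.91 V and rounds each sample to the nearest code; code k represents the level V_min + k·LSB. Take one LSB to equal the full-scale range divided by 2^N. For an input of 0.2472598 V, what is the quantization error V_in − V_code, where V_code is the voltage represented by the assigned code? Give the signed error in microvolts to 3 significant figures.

V_FS = 0.91 V. LSB = 0.91 V / 2^10 ≈ 0.8887 mV.
(V_in − V_min)/LSB = (0.2472598 − (0)) × 1024/0.91 = 278.2352 → nearest code k = 278.
Reconstructed level: 0 + 278 × 0.91/1024 V = 0.2470507813 V.
e = 0.2472598 − (0.2470507813) = +209 µV.

+209 µV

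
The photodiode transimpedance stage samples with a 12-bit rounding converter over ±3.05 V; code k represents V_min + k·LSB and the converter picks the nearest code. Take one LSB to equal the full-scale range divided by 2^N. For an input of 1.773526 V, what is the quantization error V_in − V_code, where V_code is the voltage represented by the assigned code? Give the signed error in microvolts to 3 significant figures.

The full-scale span is 3.05 − (-3.05) = 6.1 V. LSB = 6.1 V / 2^12 ≈ 1.489 mV.
(1.773526 − (-3.05)) / LSB = 4.823526 × 4096/6.1 = 3238.8791. Nearest integer: k = 3239.
V_code = -3.05 + (3239/4096) × 6.1 = 1.773706055 V.
V_in − V_code = 1.773526 − (1.773706055) = −180 µV.

−180 µV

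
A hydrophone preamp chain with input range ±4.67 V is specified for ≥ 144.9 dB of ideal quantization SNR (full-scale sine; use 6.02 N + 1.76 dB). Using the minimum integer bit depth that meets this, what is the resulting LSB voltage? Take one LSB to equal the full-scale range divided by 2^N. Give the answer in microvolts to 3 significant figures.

0.557 µV

The full-scale span is 4.67 − (-4.67) = 9.34 V.
N ≥ (144.9 − 1.76)/6.02 = 23.777 → N_min = 24.
Step size = 9.34/16777216 V = 0.557 µV.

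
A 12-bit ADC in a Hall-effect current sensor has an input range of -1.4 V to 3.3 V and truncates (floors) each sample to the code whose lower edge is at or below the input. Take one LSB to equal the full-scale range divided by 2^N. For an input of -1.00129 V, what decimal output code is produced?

Span: 3.3 V − (-1.4 V) = 4.7 V. LSB = 4.7 V / 2^12 ≈ 1.147 mV.
V_in − V_min = -1.00129 − (-1.4) = 0.39871 V.
Divide by LSB: 0.39871 × 4096/4.7 = 347.4715.
Truncating gives code 347.

347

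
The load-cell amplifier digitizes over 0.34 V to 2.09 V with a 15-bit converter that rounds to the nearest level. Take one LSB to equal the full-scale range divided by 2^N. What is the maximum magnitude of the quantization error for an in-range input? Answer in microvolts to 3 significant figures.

26.7 µV

Span: 2.09 V − (0.34 V) = 1.75 V.
LSB = 1.75 V / 2^15 = 53.406 µV.
Worst-case error for round-to-nearest is half an LSB: 26.7 µV.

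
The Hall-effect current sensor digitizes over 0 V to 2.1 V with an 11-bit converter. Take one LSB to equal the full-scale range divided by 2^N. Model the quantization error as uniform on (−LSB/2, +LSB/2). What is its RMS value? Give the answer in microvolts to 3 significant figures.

Span = 2.1 V.
LSB = 2.1 V / 2^11 = 1.0254 mV.
RMS of a uniform error over width LSB is LSB/√12 = 296 µV.

296 µV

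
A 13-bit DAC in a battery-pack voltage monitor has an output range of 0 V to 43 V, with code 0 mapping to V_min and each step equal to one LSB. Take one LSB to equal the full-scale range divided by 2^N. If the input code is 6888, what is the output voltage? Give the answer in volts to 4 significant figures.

Span = 43 V. LSB = 43 V / 2^13.
V_out = V_min + code × LSB = 0 V + 6888 × 43 V / 8192
      = 0 V + 36.1553 V = 36.1553 V.

36.16 V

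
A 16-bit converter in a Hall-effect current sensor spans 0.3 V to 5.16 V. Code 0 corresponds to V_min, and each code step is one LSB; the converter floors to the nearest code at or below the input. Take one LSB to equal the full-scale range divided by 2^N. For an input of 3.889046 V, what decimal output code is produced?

Span: 5.16 V − (0.3 V) = 4.86 V. LSB = 4.86 V / 2^16 ≈ 74.16 µV.
(V_in − V_min) × 2^16/range = (3.889046 − (0.3)) × 65536/4.86 = 48397.473.
Floor → code = 48397.

48397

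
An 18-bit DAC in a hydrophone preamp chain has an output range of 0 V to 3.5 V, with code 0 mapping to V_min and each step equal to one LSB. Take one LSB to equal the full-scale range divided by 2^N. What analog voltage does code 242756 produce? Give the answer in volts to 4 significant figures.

Full-scale range = 3.5 V. LSB = 3.5 V / 2^18.
V_out = 0 + 242756 × (3.5/262144) V
      = 0 + 3.24114 = 3.24114 V.

3.241 V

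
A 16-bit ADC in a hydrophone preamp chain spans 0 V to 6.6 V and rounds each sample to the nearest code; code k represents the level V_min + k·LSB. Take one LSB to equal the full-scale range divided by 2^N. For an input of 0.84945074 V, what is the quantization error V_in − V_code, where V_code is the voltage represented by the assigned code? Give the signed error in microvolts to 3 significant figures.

Full-scale range = 6.6 V. LSB = 6.6 V / 2^16 ≈ 100.7 µV.
Position in LSBs: (0.84945074 − (0)) × 65536/6.6 = 8434.7884; rounding gives k = 8435.
V_code = 0 + (8435/65536) × 6.6 = 0.84947204590 V.
e = 0.84945074 − (0.84947204590) = −21.3 µV.

−21.3 µV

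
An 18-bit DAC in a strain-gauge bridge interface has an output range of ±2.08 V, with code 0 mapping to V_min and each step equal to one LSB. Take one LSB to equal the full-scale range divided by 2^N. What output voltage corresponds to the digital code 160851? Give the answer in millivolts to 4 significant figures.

Span: 2.08 V − (-2.08 V) = 4.16 V. LSB = 4.16 V / 2^18.
Output = V_min + (160851/262144) × range = -2.08 + 0.613598 × 4.16 V
      = -2.08 + 2.55257 = 0.472567 V.

472.6 mV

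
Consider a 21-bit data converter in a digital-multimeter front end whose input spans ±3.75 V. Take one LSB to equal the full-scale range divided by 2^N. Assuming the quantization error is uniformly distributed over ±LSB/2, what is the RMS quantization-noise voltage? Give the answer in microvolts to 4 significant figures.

1.032 µV

Span: 3.75 V − (-3.75 V) = 7.5 V.
LSB = 7.5 V ÷ 2^21 = 7.5/2097152 V = 3.57628 µV.
For a uniform distribution on [−LSB/2, +LSB/2], V_rms = LSB/√12 = 3.57628 µV/3.4641 = 1.032 µV.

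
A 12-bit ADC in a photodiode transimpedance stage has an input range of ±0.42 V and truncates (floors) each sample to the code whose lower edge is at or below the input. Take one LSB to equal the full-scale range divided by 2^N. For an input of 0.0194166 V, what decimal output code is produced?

Range = 0.42 − (-0.42) = 0.84 V. LSB = 0.84 V / 2^12 ≈ 205.1 µV.
V_in − V_min = 0.0194166 − (-0.42) = 0.4394166 V.
Divide by LSB: 0.4394166 × 4096/0.84 = 2142.6790.
Truncating gives code 2142.

2142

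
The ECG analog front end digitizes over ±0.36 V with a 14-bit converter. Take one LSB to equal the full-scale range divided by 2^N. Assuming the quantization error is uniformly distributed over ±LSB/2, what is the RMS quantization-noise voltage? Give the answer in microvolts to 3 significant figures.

Span: 0.36 V − (-0.36 V) = 0.72 V.
LSB = 0.72 V ÷ 2^14 = 0.72/16384 V = 43.945 µV.
RMS of a uniform error over width LSB is LSB/√12 = 12.7 µV.

12.7 µV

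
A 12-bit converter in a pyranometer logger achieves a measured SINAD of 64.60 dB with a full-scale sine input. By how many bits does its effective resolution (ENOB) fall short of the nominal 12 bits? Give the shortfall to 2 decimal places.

1.56 bits

N_eff = (64.60 − 1.76)/6.02 = 10.4385 bits.
Lost resolution: 12 − 10.4385 = 1.5615 bits.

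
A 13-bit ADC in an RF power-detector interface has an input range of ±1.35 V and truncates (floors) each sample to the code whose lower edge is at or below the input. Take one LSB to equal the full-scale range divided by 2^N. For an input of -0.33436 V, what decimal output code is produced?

Range = 1.35 − (-1.35) = 2.7 V. LSB = 2.7 V / 2^13 ≈ 329.6 µV.
V_in − V_min = -0.33436 − (-1.35) = 1.01564 V.
Divide by LSB: 1.01564 × 8192/2.7 = 3081.5270.
Truncating gives code 3081.

3081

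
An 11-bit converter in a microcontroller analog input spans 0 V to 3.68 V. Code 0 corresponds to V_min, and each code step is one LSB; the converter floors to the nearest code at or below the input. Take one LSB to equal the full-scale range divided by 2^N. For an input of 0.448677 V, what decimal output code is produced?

Full-scale range = 3.68 V. LSB = 3.68 V / 2^11 ≈ 1.797 mV.
(V_in − V_min) × 2^11/range = (0.448677 − (0)) × 2048/3.68 = 249.699.
Floor → code = 249.

249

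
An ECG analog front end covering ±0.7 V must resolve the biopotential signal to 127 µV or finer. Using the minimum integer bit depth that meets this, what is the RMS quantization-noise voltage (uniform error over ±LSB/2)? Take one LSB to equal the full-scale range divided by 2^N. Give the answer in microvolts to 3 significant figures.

24.7 µV

Range = 0.7 − (-0.7) = 1.4 V.
1.4 V / 127 µV = 11020. Since 2^13 = 8192 and 2^14 = 16384, N = 14.
Step size = 1.4/16384 V = 85.449 µV.
σ_q = LSB/√12 = 85.449 µV/3.4641 = 24.7 µV.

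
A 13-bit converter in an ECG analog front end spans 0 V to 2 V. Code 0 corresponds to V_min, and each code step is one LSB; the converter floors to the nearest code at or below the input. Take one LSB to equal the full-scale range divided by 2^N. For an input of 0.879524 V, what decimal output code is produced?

Range is 2 V. LSB = 2 V / 2^13 ≈ 244.1 µV.
code = ⌊(V_in − V_min)/LSB⌋ = ⌊(V_in − V_min) × 2^13 / range⌋
     = ⌊(0.879524 − (0)) × 8192 / 2⌋ = ⌊0.879524 × 8192/2⌋
     = ⌊3602.530⌋ = 3602.

3602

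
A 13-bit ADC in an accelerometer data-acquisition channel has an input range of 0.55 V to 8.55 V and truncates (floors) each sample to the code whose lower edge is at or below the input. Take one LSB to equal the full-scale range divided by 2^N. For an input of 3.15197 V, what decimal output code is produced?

2664

The full-scale span is 8.55 − (0.55) = 8 V. LSB = 8 V / 2^13 ≈ 0.9766 mV.
V_in − V_min = 3.15197 − (0.55) = 2.60197 V.
Divide by LSB: 2.60197 × 8192/8 = 2664.4173.
Truncating gives code 2664.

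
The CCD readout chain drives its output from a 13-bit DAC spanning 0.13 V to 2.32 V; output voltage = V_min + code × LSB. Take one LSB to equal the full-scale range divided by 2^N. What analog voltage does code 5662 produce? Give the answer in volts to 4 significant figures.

1.644 V

Range = 2.32 − (0.13) = 2.19 V. LSB = 2.19 V / 2^13.
Output = V_min + (5662/8192) × range = 0.13 + 0.691162 × 2.19 V
      = 0.13 + 1.51365 = 1.64365 V.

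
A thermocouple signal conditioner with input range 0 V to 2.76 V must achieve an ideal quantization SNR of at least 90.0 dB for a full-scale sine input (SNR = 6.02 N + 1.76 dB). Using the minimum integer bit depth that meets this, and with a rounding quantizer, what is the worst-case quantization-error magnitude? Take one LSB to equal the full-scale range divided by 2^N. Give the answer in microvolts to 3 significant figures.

Full-scale range = 2.76 V.
N ≥ (90.0 − 1.76)/6.02 = 14.658 → N_min = 15.
LSB = 2.76 V / 2^15 = 84.229 µV.
Max error for round-to-nearest is LSB/2 = 42.1 µV.

42.1 µV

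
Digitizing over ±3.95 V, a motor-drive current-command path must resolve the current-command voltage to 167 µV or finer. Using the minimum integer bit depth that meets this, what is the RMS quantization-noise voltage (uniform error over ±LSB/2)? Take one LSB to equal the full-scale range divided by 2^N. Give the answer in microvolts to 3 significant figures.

34.8 µV

Range = 3.95 − (-3.95) = 7.9 V.
7.9 V / 167 µV = 47310. Since 2^15 = 32768 and 2^16 = 65536, N = 16.
LSB = 7.9 V ÷ 2^16 = 7.9/65536 V = 120.54 µV.
RMS noise = LSB/√12 = 34.8 µV.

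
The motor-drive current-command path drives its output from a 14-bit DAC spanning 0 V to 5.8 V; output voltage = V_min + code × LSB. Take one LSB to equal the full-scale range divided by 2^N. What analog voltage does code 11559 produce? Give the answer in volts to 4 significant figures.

Range is 5.8 V. LSB = 5.8 V / 2^14.
V_out = 0 + 11559 × (5.8/16384) V
      = 0 + 4.09193 = 4.09193 V.

4.092 V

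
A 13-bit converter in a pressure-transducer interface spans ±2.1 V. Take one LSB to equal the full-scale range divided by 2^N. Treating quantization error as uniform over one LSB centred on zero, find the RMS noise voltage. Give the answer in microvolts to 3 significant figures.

148 µV

Span: 2.1 V − (-2.1 V) = 4.2 V.
One LSB is 4.2 V / 8192 = 0.51270 mV.
RMS of a uniform error over width LSB is LSB/√12 = 148 µV.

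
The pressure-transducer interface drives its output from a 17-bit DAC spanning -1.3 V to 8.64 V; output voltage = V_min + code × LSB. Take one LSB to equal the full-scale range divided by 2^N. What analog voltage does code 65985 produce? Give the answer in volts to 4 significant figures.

Span: 8.64 V − (-1.3 V) = 9.94 V. LSB = 9.94 V / 2^17.
V_out = -1.3 + 65985 × (9.94/131072) V
      = -1.3 V + 5.00405 V = 3.70405 V.

3.704 V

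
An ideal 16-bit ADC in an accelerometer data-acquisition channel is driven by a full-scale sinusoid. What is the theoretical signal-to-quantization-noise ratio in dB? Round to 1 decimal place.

For an ideal N-bit converter with full-scale sine input, SNR = 6.02 N + 1.76 dB. SNR = 6.02 × 16 + 1.76 = 96.32 + 1.76 = 98.08 dB.

98.1 dB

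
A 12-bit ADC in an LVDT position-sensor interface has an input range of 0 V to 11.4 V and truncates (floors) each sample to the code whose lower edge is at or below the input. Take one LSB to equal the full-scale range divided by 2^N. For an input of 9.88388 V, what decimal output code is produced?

Range is 11.4 V. LSB = 11.4 V / 2^12 ≈ 2.783 mV.
V_in − V_min = 9.88388 − (0) = 9.88388 V.
Divide by LSB: 9.88388 × 4096/11.4 = 3551.2607.
Truncating gives code 3551.

3551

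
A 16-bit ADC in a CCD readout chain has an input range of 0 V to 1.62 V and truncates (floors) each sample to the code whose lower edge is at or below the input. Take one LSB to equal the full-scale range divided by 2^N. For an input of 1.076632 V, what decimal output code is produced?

V_FS = 1.62 V. LSB = 1.62 V / 2^16 ≈ 24.72 µV.
code = ⌊(V_in − V_min)/LSB⌋ = ⌊(V_in − V_min) × 2^16 / range⌋
     = ⌊(1.076632 − (0)) × 65536 / 1.62⌋ = ⌊1.076632 × 65536/1.62⌋
     = ⌊43554.417⌋ = 43554.

43554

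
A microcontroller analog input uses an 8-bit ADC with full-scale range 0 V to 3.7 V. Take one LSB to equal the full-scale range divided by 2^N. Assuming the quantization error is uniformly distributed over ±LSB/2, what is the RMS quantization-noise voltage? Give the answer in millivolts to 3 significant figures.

V_FS = 3.7 V.
LSB = 3.7 V ÷ 2^8 = 3.7/256 V = 14.453 mV.
RMS of a uniform error over width LSB is LSB/√12 = 4.17 mV.

4.17 mV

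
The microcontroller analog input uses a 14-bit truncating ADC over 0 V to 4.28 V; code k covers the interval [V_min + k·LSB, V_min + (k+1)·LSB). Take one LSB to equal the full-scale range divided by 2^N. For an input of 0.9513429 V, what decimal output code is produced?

3641

Full-scale range = 4.28 V. LSB = 4.28 V / 2^14 ≈ 261.2 µV.
(V_in − V_min) × 2^14/range = (0.9513429 − (0)) × 16384/4.28 = 3641.776.
Floor → code = 3641.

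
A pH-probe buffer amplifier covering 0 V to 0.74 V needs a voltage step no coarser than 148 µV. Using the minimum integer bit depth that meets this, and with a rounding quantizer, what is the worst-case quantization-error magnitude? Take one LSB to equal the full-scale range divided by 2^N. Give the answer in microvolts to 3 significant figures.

Range is 0.74 V.
0.74 V / 148 µV = 5000. Since 2^12 = 4096 and 2^13 = 8192, N = 13.
One LSB is 0.74 V / 8192 = 90.332 µV.
Half an LSB is 45.2 µV.

45.2 µV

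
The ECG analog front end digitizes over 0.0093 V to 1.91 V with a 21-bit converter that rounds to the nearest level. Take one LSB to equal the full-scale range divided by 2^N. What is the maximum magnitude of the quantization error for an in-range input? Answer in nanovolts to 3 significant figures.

Span: 1.91 V − (0.0093 V) = 1.9007 V.
LSB = 1.9007 V ÷ 2^21 = 1.9007/2097152 V = 0.90632 µV.
A rounding quantizer has |error| ≤ LSB/2 = 453 nV.

453 nV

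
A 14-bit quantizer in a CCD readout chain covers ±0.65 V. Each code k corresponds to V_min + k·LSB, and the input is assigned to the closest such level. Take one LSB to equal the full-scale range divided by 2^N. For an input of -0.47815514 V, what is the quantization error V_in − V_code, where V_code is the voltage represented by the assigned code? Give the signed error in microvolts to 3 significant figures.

Range = 0.65 − (-0.65) = 1.3 V. LSB = 1.3 V / 2^14 ≈ 79.35 µV.
(-0.47815514 − (-0.65)) / LSB = 0.17184486 × 16384/1.3 = 2165.7740. Nearest integer: k = 2166.
Reconstructed level: -0.65 + 2166 × 1.3/16384 V = -0.47813720703 V.
e = -0.47815514 − (-0.47813720703) = −17.9 µV.

−17.9 µV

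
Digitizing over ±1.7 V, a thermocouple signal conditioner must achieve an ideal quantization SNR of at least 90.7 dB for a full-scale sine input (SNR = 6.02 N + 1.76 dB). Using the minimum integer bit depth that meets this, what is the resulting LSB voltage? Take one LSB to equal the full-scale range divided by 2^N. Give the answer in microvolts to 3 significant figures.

Span: 1.7 V − (-1.7 V) = 3.4 V.
6.02 N + 1.76 ≥ 90.7 gives N ≥ 14.774, so the minimum integer is 15.
LSB = 3.4 V ÷ 2^15 = 3.4/32768 V = 104 µV.

104 µV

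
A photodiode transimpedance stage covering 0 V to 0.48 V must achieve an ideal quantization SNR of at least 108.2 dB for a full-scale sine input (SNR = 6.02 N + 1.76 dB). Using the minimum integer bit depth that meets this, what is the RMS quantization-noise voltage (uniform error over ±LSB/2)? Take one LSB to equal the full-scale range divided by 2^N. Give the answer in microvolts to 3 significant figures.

Range is 0.48 V.
Required N = ⌈(108.2 − 1.76)/6.02⌉ = ⌈17.681⌉ = 18.
LSB = 0.48 V / 2^18 = 1.8311 µV.
V_rms = LSB/√12 = 0.529 µV.

0.529 µV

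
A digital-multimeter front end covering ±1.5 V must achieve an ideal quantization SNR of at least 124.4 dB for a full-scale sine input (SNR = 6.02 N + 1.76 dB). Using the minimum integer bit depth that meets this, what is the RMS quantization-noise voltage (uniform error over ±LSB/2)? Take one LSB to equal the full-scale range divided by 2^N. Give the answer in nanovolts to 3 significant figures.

413 nV

The full-scale span is 1.5 − (-1.5) = 3 V.
6.02 N + 1.76 ≥ 124.4 gives N ≥ 20.372, so the minimum integer is 21.
One LSB is 3 V / 2097152 = 1.4305 µV.
V_rms = LSB/√12 = 413 nV.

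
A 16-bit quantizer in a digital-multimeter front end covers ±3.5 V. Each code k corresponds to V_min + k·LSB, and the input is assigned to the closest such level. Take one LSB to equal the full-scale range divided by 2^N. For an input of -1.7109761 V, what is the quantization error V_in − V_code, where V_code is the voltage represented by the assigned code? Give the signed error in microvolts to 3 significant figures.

Full-scale range = 3.5 V − (-3.5 V) = 7 V. LSB = 7 V / 2^16 ≈ 106.8 µV.
(-1.7109761 − (-3.5)) / LSB = 1.7890239 × 65536/7 = 16749.3529. Nearest integer: k = 16749.
V_code = V_min + k × range/2^16 = -3.5 + 16749 × 7/65536 = -1.7110137939 V.
Error = V_in − V_code = -1.7109761 − (-1.7110137939) = +37.7 µV.

+37.7 µV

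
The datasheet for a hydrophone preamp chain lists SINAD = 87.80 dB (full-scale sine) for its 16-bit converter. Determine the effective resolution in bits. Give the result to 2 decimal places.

14.29 bits

(87.80 − 1.76) / 6.02 = 86.04/6.02 = 14.2924 effective bits.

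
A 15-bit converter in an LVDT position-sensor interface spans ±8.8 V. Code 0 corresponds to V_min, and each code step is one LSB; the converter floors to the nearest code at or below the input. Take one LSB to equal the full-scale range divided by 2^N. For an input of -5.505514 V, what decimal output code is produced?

The full-scale span is 8.8 − (-8.8) = 17.6 V. LSB = 17.6 V / 2^15 ≈ 0.5371 mV.
code = ⌊(V_in − V_min)/LSB⌋ = ⌊(V_in − V_min) × 2^15 / range⌋
     = ⌊(-5.505514 − (-8.8)) × 32768 / 17.6⌋ = ⌊3.294486 × 32768/17.6⌋
     = ⌊6133.734⌋ = 6133.

6133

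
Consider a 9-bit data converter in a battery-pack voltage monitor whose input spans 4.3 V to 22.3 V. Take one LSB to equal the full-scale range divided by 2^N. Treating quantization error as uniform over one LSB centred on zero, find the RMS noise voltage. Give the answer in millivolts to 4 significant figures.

10.15 mV

Full-scale range = 22.3 V − (4.3 V) = 18 V.
One LSB is 18 V / 512 = 35.1563 mV.
RMS of a uniform error over width LSB is LSB/√12 = 10.15 mV.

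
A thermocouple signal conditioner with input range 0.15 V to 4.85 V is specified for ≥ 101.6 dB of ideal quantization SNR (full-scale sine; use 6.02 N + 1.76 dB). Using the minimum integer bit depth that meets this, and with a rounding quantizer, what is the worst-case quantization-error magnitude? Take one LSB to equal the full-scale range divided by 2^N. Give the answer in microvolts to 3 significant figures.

17.9 µV

Span: 4.85 V − (0.15 V) = 4.7 V.
6.02 N + 1.76 ≥ 101.6 gives N ≥ 16.585, so the minimum integer is 17.
One LSB is 4.7 V / 131072 = 35.858 µV.
|e|_max = LSB/2 = 17.9 µV.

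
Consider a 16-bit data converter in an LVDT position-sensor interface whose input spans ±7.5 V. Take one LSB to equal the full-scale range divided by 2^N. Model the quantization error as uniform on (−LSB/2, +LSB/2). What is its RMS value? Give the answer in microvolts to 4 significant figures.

Range = 7.5 − (-7.5) = 15 V.
One LSB is 15 V / 65536 = 228.882 µV.
For a uniform distribution on [−LSB/2, +LSB/2], V_rms = LSB/√12 = 228.882 µV/3.4641 = 66.07 µV.

66.07 µV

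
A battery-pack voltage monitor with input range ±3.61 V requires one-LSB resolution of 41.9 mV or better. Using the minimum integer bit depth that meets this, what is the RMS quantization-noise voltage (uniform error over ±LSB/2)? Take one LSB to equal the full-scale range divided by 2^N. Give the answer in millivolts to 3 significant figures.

8.14 mV

The full-scale span is 3.61 − (-3.61) = 7.22 V.
Levels needed ≥ 7.22/41.9 mV = 172.3. 2^8 = 256 suffices, so N_min = 8.
Step size = 7.22/256 V = 28.203 mV.
V_rms = LSB/√12 = 8.14 mV.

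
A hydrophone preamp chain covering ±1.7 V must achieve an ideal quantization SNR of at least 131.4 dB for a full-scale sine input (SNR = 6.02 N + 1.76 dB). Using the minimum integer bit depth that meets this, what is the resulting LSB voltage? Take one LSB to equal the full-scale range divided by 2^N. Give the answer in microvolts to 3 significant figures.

Full-scale range = 1.7 V − (-1.7 V) = 3.4 V.
Solving 6.02 N ≥ 131.4 − 1.76: N ≥ 21.535. Round up → N = 22.
One LSB is 3.4 V / 4194304 = 0.811 µV.

0.811 µV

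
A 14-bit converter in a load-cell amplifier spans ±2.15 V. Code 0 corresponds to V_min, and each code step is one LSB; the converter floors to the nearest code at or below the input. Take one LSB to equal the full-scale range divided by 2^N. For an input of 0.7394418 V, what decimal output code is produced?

Full-scale range = 2.15 V − (-2.15 V) = 4.3 V. LSB = 4.3 V / 2^14 ≈ 262.5 µV.
V_in − V_min = 0.7394418 − (-2.15) = 2.8894418 V.
Divide by LSB: 2.8894418 × 16384/4.3 = 11009.4452.
Truncating gives code 11009.

11009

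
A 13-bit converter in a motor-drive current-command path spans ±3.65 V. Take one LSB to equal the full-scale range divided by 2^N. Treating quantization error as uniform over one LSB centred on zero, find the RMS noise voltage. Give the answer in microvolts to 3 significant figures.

257 µV

The full-scale span is 3.65 − (-3.65) = 7.3 V.
One LSB is 7.3 V / 8192 = 0.89111 mV.
σ_q = LSB/√12 = 0.89111 mV/3.4641 = 257 µV.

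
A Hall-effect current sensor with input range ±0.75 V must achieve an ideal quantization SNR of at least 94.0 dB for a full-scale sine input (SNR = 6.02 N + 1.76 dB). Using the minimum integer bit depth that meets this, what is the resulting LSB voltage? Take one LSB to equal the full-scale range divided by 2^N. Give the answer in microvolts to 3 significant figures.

22.9 µV

Full-scale range = 0.75 V − (-0.75 V) = 1.5 V.
6.02 N + 1.76 ≥ 94.0 gives N ≥ 15.322, so the minimum integer is 16.
Step size = 1.5/65536 V = 22.9 µV.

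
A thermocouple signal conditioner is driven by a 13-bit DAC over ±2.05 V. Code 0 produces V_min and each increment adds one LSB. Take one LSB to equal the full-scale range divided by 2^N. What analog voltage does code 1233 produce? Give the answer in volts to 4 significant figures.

-1.433 V

Full-scale range = 2.05 V − (-2.05 V) = 4.1 V. LSB = 4.1 V / 2^13.
Output = V_min + (1233/8192) × range = -2.05 + 0.150513 × 4.1 V
      = -2.05 V + 0.617102 V = -1.43290 V.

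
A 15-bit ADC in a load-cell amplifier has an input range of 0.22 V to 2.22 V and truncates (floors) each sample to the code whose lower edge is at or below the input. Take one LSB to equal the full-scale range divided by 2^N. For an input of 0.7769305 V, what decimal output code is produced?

The full-scale span is 2.22 − (0.22) = 2 V. LSB = 2 V / 2^15 ≈ 61.04 µV.
code = ⌊(V_in − V_min)/LSB⌋ = ⌊(V_in − V_min) × 2^15 / range⌋
     = ⌊(0.7769305 − (0.22)) × 32768 / 2⌋ = ⌊0.5569305 × 32768/2⌋
     = ⌊9124.749⌋ = 9124.

9124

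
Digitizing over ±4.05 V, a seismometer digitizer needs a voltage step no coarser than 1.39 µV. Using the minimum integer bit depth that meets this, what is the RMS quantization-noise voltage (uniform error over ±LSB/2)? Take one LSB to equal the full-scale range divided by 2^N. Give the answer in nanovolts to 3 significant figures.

279 nV

Range = 4.05 − (-4.05) = 8.1 V.
Required number of levels: 8.1/1.39 µV = 5.8273e6; smallest N with 2^N ≥ that is 23.
LSB = 8.1 V / 2^23 = 0.96560 µV.
V_rms = LSB/√12 = 279 nV.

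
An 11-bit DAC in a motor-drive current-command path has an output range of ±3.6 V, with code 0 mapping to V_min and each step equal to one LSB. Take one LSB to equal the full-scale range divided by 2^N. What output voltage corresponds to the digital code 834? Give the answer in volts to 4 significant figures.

-0.6680 V

Full-scale range = 3.6 V − (-3.6 V) = 7.2 V. LSB = 7.2 V / 2^11.
V_out = V_min + code × LSB = -3.6 V + 834 × 7.2 V / 2048
      = -3.6 V + 2.93203 V = -0.667969 V.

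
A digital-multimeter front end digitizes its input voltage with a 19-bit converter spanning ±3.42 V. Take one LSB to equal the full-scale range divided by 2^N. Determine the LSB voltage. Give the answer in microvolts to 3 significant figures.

13.0 µV

The full-scale span is 3.42 − (-3.42) = 6.84 V.
There are 2^19 = 524288 steps.
One LSB is 6.84 V / 524288 = 13.0 µV.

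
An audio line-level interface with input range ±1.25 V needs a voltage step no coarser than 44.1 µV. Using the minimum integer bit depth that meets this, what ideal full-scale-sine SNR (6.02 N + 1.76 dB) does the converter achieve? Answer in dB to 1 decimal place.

The full-scale span is 1.25 − (-1.25) = 2.5 V.
2.5 V / 44.1 µV = 56690. Since 2^15 = 32768 and 2^16 = 65536, N = 16.
SNR = 6.02 × 16 + 1.76 = 98.08 dB.

98.1 dB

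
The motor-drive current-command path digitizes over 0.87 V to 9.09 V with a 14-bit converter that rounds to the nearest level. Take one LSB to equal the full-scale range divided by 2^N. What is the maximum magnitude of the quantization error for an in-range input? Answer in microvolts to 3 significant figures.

Full-scale range = 9.09 V − (0.87 V) = 8.22 V.
One LSB is 8.22 V / 16384 = 0.50171 mV.
Worst-case error for round-to-nearest is half an LSB: 251 µV.

251 µV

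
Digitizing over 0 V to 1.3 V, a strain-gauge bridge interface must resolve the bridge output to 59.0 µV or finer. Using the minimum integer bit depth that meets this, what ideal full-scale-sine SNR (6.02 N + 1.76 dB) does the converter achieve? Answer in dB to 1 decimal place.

Full-scale range = 1.3 V.
Levels needed ≥ 1.3/59.0 µV = 22030. 2^15 = 32768 suffices, so N_min = 15.
6.02(15) + 1.76 = 92.06 dB.

92.1 dB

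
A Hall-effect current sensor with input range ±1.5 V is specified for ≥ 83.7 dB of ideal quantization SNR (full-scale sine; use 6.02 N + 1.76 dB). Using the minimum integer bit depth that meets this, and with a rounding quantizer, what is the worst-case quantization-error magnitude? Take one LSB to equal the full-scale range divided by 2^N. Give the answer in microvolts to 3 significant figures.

Range = 1.5 − (-1.5) = 3 V.
Required N = ⌈(83.7 − 1.76)/6.02⌉ = ⌈13.611⌉ = 14.
One LSB is 3 V / 16384 = 183.11 µV.
Half an LSB is 91.6 µV.

91.6 µV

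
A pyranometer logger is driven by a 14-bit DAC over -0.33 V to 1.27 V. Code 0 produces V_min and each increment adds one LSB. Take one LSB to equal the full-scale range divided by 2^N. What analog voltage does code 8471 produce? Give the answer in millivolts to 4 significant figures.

497.2 mV

Range = 1.27 − (-0.33) = 1.6 V. LSB = 1.6 V / 2^14.
V_out = V_min + code × LSB = -0.33 V + 8471 × 1.6 V / 16384
      = -0.33 + 0.827246 = 0.497246 V.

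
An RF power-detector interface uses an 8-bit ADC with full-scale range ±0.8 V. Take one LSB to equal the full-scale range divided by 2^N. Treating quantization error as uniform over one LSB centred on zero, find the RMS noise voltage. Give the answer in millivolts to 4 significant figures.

Full-scale range = 0.8 V − (-0.8 V) = 1.6 V.
One LSB is 1.6 V / 256 = 6.25000 mV.
RMS of a uniform error over width LSB is LSB/√12 = 1.804 mV.

1.804 mV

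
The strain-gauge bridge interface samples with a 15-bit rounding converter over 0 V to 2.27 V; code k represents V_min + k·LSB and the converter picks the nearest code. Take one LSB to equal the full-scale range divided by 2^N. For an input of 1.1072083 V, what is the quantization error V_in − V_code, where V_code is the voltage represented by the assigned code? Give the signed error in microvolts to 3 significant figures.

−12.5 µV

Full-scale range = 2.27 V. LSB = 2.27 V / 2^15 ≈ 69.27 µV.
Position in LSBs: (1.1072083 − (0)) × 32768/2.27 = 15982.8201; rounding gives k = 15983.
V_code = 0 + (15983/32768) × 2.27 = 1.1072207642 V.
V_in − V_code = 1.1072083 − (1.1072207642) = −12.5 µV.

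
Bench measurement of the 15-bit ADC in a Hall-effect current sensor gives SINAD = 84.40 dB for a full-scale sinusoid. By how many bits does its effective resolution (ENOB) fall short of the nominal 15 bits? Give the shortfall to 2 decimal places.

ENOB = (SINAD − 1.76)/6.02 = (84.40 − 1.76)/6.02 = 13.7276 bits.
15 − 13.7276 = 1.27 bits below nominal.

1.27 bits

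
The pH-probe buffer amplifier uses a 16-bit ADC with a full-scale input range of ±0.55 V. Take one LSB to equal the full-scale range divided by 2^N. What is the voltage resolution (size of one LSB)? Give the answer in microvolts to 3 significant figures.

16.8 µV

The full-scale span is 0.55 − (-0.55) = 1.1 V.
There are 2^16 = 65536 steps.
LSB = 1.1 V / 2^16 = 16.8 µV.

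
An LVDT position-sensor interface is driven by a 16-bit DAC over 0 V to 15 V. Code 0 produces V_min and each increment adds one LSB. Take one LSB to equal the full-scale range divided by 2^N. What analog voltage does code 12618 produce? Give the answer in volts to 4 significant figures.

Full-scale range = 15 V. LSB = 15 V / 2^16.
Output = V_min + (12618/65536) × range = 0 + 0.192535 × 15 V
      = 0 + 2.88803 = 2.88803 V.

2.888 V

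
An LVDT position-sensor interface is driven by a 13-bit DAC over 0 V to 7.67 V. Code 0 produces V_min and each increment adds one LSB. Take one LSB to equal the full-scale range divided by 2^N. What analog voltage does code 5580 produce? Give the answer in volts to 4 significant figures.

5.224 V

Span = 7.67 V. LSB = 7.67 V / 2^13.
V_out = V_min + code × LSB = 0 V + 5580 × 7.67 V / 8192
      = 0 V + 5.22444 V = 5.22444 V.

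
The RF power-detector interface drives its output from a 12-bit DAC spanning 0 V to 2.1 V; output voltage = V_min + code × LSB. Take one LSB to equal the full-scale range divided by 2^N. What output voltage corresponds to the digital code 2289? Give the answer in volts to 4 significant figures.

V_FS = 2.1 V. LSB = 2.1 V / 2^12.
V_out = 0 + 2289 × (2.1/4096) V
      = 0 + 1.17356 = 1.17356 V.

1.174 V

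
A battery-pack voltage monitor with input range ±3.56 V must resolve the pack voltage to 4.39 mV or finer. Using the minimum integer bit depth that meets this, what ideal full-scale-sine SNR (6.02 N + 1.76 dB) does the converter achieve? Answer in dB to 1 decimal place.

Span: 3.56 V − (-3.56 V) = 7.12 V.
Levels needed ≥ 7.12/4.39 mV = 1622. 2^11 = 2048 suffices, so N_min = 11.
SNR = 6.02 × 11 + 1.76 = 67.98 dB.

68.0 dB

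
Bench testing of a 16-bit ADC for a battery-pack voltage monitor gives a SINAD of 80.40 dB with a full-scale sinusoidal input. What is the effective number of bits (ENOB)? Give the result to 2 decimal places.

(80.40 − 1.76) / 6.02 = 78.64/6.02 = 13.0631 effective bits.

13.06 bits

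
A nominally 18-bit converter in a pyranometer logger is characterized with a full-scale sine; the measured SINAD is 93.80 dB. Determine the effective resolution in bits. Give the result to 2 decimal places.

15.29 bits

(93.80 − 1.76) / 6.02 = 92.04/6.02 = 15.2890 effective bits.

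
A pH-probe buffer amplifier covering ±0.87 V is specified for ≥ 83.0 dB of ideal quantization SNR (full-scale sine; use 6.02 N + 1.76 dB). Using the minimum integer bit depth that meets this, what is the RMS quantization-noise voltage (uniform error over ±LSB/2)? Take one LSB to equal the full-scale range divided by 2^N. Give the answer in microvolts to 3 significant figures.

Span: 0.87 V − (-0.87 V) = 1.74 V.
N ≥ (83.0 − 1.76)/6.02 = 13.495 → N_min = 14.
One LSB is 1.74 V / 16384 = 106.20 µV.
σ_q = LSB/√12 = 106.20 µV/3.4641 = 30.7 µV.

30.7 µV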